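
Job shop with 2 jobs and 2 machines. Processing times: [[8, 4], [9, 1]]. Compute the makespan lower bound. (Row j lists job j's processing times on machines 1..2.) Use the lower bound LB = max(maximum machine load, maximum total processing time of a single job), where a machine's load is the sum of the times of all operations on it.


Machine loads:
  Machine 1: 8 + 9 = 17
  Machine 2: 4 + 1 = 5
Max machine load = 17
Job totals:
  Job 1: 12
  Job 2: 10
Max job total = 12
Lower bound = max(17, 12) = 17

17


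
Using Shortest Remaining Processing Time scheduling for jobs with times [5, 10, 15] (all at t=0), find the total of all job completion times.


Since all jobs arrive at t=0, SRPT equals SPT ordering.
SPT order: [5, 10, 15]
Completion times:
  Job 1: p=5, C=5
  Job 2: p=10, C=15
  Job 3: p=15, C=30
Total completion time = 5 + 15 + 30 = 50

50


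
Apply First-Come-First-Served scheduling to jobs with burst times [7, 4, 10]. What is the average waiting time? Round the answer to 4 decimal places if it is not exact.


FCFS order (as given): [7, 4, 10]
Waiting times:
  Job 1: wait = 0
  Job 2: wait = 7
  Job 3: wait = 11
Sum of waiting times = 18
Average waiting time = 18/3 = 6.0

6.0


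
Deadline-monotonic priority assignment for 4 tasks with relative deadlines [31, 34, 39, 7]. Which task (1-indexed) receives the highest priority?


Sort tasks by relative deadline (ascending):
  Task 4: deadline = 7
  Task 1: deadline = 31
  Task 2: deadline = 34
  Task 3: deadline = 39
Priority order (highest first): [4, 1, 2, 3]
Highest priority task = 4

4


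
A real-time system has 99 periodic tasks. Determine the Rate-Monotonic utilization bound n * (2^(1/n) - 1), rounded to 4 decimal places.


Compute 2^(1/99) = 1.0070260544
Subtract 1: 1.0070260544 - 1 = 0.0070260544
Multiply by n: 99 * 0.0070260544 = 0.6955793856
Round to 4 dp: 0.6956

0.6956


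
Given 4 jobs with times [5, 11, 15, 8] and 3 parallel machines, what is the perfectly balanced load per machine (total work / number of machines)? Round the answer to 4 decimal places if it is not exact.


Total processing time = 5 + 11 + 15 + 8 = 39
Number of machines = 3
Ideal balanced load = 39 / 3 = 13.0

13.0


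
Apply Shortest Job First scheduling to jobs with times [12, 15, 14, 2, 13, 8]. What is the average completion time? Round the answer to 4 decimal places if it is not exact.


SJF order (ascending): [2, 8, 12, 13, 14, 15]
Completion times:
  Job 1: burst=2, C=2
  Job 2: burst=8, C=10
  Job 3: burst=12, C=22
  Job 4: burst=13, C=35
  Job 5: burst=14, C=49
  Job 6: burst=15, C=64
Average completion = 182/6 = 30.3333

30.3333


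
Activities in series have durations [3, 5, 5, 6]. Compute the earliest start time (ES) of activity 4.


Activity 4 starts after activities 1 through 3 complete.
Predecessor durations: [3, 5, 5]
ES = 3 + 5 + 5 = 13

13


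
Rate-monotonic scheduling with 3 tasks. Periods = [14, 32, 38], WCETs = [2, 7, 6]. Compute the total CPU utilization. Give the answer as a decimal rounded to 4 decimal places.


Compute individual utilizations (exact fractions):
  Task 1: C/T = 2/14 = 1/7 (approx. 0.1429)
  Task 2: C/T = 7/32 (approx. 0.2188)
  Task 3: C/T = 6/38 = 3/19 (approx. 0.1579)
Total utilization U = 1/7 + 7/32 + 3/19 = 2211/4256
Rounded to 4 decimal places: U = 0.5195
RM (Liu & Layland) bound for 3 tasks = 0.779763; compare with U = 2211/4256 (approx. 0.519502)
U <= bound, so schedulable by RM sufficient condition.

0.5195


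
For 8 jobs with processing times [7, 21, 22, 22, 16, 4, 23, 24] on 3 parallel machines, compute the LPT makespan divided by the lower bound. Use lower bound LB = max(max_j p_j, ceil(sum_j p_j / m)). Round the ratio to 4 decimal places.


LPT order: [24, 23, 22, 22, 21, 16, 7, 4]
Machine loads after assignment: [47, 48, 44]
LPT makespan = 48
Lower bound = max(max_job, ceil(total/3)) = max(24, 47) = 47
Ratio = 48 / 47 = 1.0213

1.0213


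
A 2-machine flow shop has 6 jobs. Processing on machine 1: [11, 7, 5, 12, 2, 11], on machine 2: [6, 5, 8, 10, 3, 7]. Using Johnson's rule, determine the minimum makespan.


Apply Johnson's rule:
  Group 1 (a <= b): [(5, 2, 3), (3, 5, 8)]
  Group 2 (a > b): [(4, 12, 10), (6, 11, 7), (1, 11, 6), (2, 7, 5)]
Optimal job order: [5, 3, 4, 6, 1, 2]
Schedule:
  Job 5: M1 done at 2, M2 done at 5
  Job 3: M1 done at 7, M2 done at 15
  Job 4: M1 done at 19, M2 done at 29
  Job 6: M1 done at 30, M2 done at 37
  Job 1: M1 done at 41, M2 done at 47
  Job 2: M1 done at 48, M2 done at 53
Makespan = 53

53


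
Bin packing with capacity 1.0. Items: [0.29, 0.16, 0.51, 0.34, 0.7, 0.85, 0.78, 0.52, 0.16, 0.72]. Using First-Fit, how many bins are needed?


Place items sequentially using First-Fit:
  Item 0.29 -> new Bin 1
  Item 0.16 -> Bin 1 (now 0.45)
  Item 0.51 -> Bin 1 (now 0.96)
  Item 0.34 -> new Bin 2
  Item 0.7 -> new Bin 3
  Item 0.85 -> new Bin 4
  Item 0.78 -> new Bin 5
  Item 0.52 -> Bin 2 (now 0.86)
  Item 0.16 -> Bin 3 (now 0.86)
  Item 0.72 -> new Bin 6
Total bins used = 6

6


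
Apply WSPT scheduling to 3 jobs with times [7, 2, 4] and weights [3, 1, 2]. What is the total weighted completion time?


Compute p/w ratios and sort ascending (WSPT): [(2, 1), (4, 2), (7, 3)]
Compute weighted completion times:
  Job (p=2,w=1): C=2, w*C=1*2=2
  Job (p=4,w=2): C=6, w*C=2*6=12
  Job (p=7,w=3): C=13, w*C=3*13=39
Total weighted completion time = 53

53


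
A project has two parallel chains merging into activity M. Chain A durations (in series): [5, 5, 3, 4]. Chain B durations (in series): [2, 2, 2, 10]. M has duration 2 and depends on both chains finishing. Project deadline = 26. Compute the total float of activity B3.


Forward pass: ES(B3) = sum of predecessors on chain B = 4
EF = ES + duration = 4 + 2 = 6
Backward pass: LF(M) = deadline = 26; LS(M) = 26 - 2 = 24
LF(B3) = LS(M) - sum(successors on chain B) = 24 - 10 = 14
LS = LF - duration = 14 - 2 = 12
Total float = LS - ES = 12 - 4 = 8

8


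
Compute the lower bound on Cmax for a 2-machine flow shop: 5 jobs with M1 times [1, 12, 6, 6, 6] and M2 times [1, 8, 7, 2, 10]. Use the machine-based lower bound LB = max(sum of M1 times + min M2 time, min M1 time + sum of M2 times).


LB1 = sum(M1 times) + min(M2 times) = 31 + 1 = 32
LB2 = min(M1 times) + sum(M2 times) = 1 + 28 = 29
Lower bound = max(LB1, LB2) = max(32, 29) = 32

32


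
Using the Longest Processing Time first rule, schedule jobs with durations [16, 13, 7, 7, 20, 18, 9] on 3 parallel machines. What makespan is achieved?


Sort jobs in decreasing order (LPT): [20, 18, 16, 13, 9, 7, 7]
Assign each job to the least loaded machine:
  Machine 1: jobs [20, 7, 7], load = 34
  Machine 2: jobs [18, 9], load = 27
  Machine 3: jobs [16, 13], load = 29
Makespan = max load = 34

34


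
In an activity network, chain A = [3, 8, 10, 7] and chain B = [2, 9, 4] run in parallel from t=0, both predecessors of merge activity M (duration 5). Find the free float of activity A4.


ES(A4) = sum of predecessors on chain A = 21
EF(A4) = ES + duration = 21 + 7 = 28
Successor of A4 is M. ES(M) = max(sum(A), sum(B)) = max(28, 15) = 28
Free float = ES(successor) - EF(current) = 28 - 28 = 0

0


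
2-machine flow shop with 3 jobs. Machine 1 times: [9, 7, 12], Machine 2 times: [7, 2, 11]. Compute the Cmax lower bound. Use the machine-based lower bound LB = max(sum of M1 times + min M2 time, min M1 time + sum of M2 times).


LB1 = sum(M1 times) + min(M2 times) = 28 + 2 = 30
LB2 = min(M1 times) + sum(M2 times) = 7 + 20 = 27
Lower bound = max(LB1, LB2) = max(30, 27) = 30

30


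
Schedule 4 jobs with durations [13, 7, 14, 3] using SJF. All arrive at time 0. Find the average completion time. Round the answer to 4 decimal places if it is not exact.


SJF order (ascending): [3, 7, 13, 14]
Completion times:
  Job 1: burst=3, C=3
  Job 2: burst=7, C=10
  Job 3: burst=13, C=23
  Job 4: burst=14, C=37
Average completion = 73/4 = 18.25

18.25


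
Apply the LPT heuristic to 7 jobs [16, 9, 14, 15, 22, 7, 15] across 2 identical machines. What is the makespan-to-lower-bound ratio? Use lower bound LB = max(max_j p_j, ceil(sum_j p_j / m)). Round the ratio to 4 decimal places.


LPT order: [22, 16, 15, 15, 14, 9, 7]
Machine loads after assignment: [46, 52]
LPT makespan = 52
Lower bound = max(max_job, ceil(total/2)) = max(22, 49) = 49
Ratio = 52 / 49 = 1.0612

1.0612


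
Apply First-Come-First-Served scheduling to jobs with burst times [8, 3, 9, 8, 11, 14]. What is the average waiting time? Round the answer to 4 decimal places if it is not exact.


FCFS order (as given): [8, 3, 9, 8, 11, 14]
Waiting times:
  Job 1: wait = 0
  Job 2: wait = 8
  Job 3: wait = 11
  Job 4: wait = 20
  Job 5: wait = 28
  Job 6: wait = 39
Sum of waiting times = 106
Average waiting time = 106/6 = 17.6667

17.6667


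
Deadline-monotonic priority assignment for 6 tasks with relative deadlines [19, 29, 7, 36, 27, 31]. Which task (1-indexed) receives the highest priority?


Sort tasks by relative deadline (ascending):
  Task 3: deadline = 7
  Task 1: deadline = 19
  Task 5: deadline = 27
  Task 2: deadline = 29
  Task 6: deadline = 31
  Task 4: deadline = 36
Priority order (highest first): [3, 1, 5, 2, 6, 4]
Highest priority task = 3

3


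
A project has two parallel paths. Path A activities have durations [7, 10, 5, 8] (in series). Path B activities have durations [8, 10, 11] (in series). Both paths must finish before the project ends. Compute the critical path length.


Path A total = 7 + 10 + 5 + 8 = 30
Path B total = 8 + 10 + 11 = 29
Critical path = longest path = max(30, 29) = 30

30


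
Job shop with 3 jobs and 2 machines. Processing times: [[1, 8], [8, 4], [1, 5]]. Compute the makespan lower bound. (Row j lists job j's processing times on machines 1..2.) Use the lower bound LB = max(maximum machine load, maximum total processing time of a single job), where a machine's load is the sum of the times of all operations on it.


Machine loads:
  Machine 1: 1 + 8 + 1 = 10
  Machine 2: 8 + 4 + 5 = 17
Max machine load = 17
Job totals:
  Job 1: 9
  Job 2: 12
  Job 3: 6
Max job total = 12
Lower bound = max(17, 12) = 17

17


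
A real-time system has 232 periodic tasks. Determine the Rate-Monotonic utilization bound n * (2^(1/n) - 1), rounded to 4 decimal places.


Compute 2^(1/232) = 1.0029921710
Subtract 1: 1.0029921710 - 1 = 0.0029921710
Multiply by n: 232 * 0.0029921710 = 0.6941836720
Round to 4 dp: 0.6942

0.6942


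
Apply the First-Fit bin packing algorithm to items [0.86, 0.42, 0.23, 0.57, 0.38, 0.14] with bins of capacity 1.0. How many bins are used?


Place items sequentially using First-Fit:
  Item 0.86 -> new Bin 1
  Item 0.42 -> new Bin 2
  Item 0.23 -> Bin 2 (now 0.65)
  Item 0.57 -> new Bin 3
  Item 0.38 -> Bin 3 (now 0.95)
  Item 0.14 -> Bin 1 (now 1.0)
Total bins used = 3

3


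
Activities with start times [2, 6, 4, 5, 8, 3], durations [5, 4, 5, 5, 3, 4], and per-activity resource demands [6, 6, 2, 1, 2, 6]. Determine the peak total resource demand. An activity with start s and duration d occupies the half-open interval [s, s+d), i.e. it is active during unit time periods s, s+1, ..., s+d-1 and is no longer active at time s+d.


Each activity i is active on [start_i, start_i + duration_i).
Compute total resource usage per time slot:
  t=0: active resources = [], total = 0
  t=1: active resources = [], total = 0
  t=2: active resources = [6], total = 6
  t=3: active resources = [6, 6], total = 12
  t=4: active resources = [6, 2, 6], total = 14
  t=5: active resources = [6, 2, 1, 6], total = 15
  t=6: active resources = [6, 6, 2, 1, 6], total = 21
  t=7: active resources = [6, 2, 1], total = 9
  t=8: active resources = [6, 2, 1, 2], total = 11
  t=9: active resources = [6, 1, 2], total = 9
  t=10: active resources = [2], total = 2
Peak resource demand = 21

21


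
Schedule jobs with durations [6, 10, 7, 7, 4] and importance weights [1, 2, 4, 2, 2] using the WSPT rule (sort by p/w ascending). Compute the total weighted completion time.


Compute p/w ratios and sort ascending (WSPT): [(7, 4), (4, 2), (7, 2), (10, 2), (6, 1)]
Compute weighted completion times:
  Job (p=7,w=4): C=7, w*C=4*7=28
  Job (p=4,w=2): C=11, w*C=2*11=22
  Job (p=7,w=2): C=18, w*C=2*18=36
  Job (p=10,w=2): C=28, w*C=2*28=56
  Job (p=6,w=1): C=34, w*C=1*34=34
Total weighted completion time = 176

176


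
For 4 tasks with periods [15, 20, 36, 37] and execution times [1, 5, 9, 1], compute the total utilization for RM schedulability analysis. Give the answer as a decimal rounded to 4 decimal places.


Compute individual utilizations (exact fractions):
  Task 1: C/T = 1/15 (approx. 0.0667)
  Task 2: C/T = 5/20 = 1/4 (approx. 0.25)
  Task 3: C/T = 9/36 = 1/4 (approx. 0.25)
  Task 4: C/T = 1/37 (approx. 0.027)
Total utilization U = 1/15 + 1/4 + 1/4 + 1/37 = 659/1110
Rounded to 4 decimal places: U = 0.5937
RM (Liu & Layland) bound for 4 tasks = 0.756828; compare with U = 659/1110 (approx. 0.593694)
U <= bound, so schedulable by RM sufficient condition.

0.5937


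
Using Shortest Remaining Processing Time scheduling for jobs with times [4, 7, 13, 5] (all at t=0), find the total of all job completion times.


Since all jobs arrive at t=0, SRPT equals SPT ordering.
SPT order: [4, 5, 7, 13]
Completion times:
  Job 1: p=4, C=4
  Job 2: p=5, C=9
  Job 3: p=7, C=16
  Job 4: p=13, C=29
Total completion time = 4 + 9 + 16 + 29 = 58

58


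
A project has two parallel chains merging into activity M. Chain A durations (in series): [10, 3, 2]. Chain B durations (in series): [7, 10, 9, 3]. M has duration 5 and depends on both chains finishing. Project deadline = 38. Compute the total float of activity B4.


Forward pass: ES(B4) = sum of predecessors on chain B = 26
EF = ES + duration = 26 + 3 = 29
Backward pass: LF(M) = deadline = 38; LS(M) = 38 - 5 = 33
LF(B4) = LS(M) - sum(successors on chain B) = 33 - 0 = 33
LS = LF - duration = 33 - 3 = 30
Total float = LS - ES = 30 - 26 = 4

4


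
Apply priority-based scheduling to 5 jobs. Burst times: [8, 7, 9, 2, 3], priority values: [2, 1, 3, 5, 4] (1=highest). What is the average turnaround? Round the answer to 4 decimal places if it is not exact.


Sort by priority (ascending = highest first):
Order: [(1, 7), (2, 8), (3, 9), (4, 3), (5, 2)]
Completion times:
  Priority 1, burst=7, C=7
  Priority 2, burst=8, C=15
  Priority 3, burst=9, C=24
  Priority 4, burst=3, C=27
  Priority 5, burst=2, C=29
Average turnaround = 102/5 = 20.4

20.4


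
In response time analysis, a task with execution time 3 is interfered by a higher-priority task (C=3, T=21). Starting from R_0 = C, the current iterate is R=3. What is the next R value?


R_next = C + ceil(R_prev / T_hp) * C_hp
ceil(3 / 21) = ceil(0.1429) = 1
Interference = 1 * 3 = 3
R_next = 3 + 3 = 6

6


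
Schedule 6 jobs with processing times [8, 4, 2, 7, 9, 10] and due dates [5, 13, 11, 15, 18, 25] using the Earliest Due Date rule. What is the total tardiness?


Sort by due date (EDD order): [(8, 5), (2, 11), (4, 13), (7, 15), (9, 18), (10, 25)]
Compute completion times and tardiness:
  Job 1: p=8, d=5, C=8, tardiness=max(0,8-5)=3
  Job 2: p=2, d=11, C=10, tardiness=max(0,10-11)=0
  Job 3: p=4, d=13, C=14, tardiness=max(0,14-13)=1
  Job 4: p=7, d=15, C=21, tardiness=max(0,21-15)=6
  Job 5: p=9, d=18, C=30, tardiness=max(0,30-18)=12
  Job 6: p=10, d=25, C=40, tardiness=max(0,40-25)=15
Total tardiness = 37

37


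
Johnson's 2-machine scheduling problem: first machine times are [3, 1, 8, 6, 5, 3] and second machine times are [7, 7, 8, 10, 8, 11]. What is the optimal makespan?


Apply Johnson's rule:
  Group 1 (a <= b): [(2, 1, 7), (1, 3, 7), (6, 3, 11), (5, 5, 8), (4, 6, 10), (3, 8, 8)]
  Group 2 (a > b): []
Optimal job order: [2, 1, 6, 5, 4, 3]
Schedule:
  Job 2: M1 done at 1, M2 done at 8
  Job 1: M1 done at 4, M2 done at 15
  Job 6: M1 done at 7, M2 done at 26
  Job 5: M1 done at 12, M2 done at 34
  Job 4: M1 done at 18, M2 done at 44
  Job 3: M1 done at 26, M2 done at 52
Makespan = 52

52


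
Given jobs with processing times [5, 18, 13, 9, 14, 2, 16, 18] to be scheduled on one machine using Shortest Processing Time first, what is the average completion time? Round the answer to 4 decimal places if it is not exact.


Sort jobs by processing time (SPT order): [2, 5, 9, 13, 14, 16, 18, 18]
Compute completion times sequentially:
  Job 1: processing = 2, completes at 2
  Job 2: processing = 5, completes at 7
  Job 3: processing = 9, completes at 16
  Job 4: processing = 13, completes at 29
  Job 5: processing = 14, completes at 43
  Job 6: processing = 16, completes at 59
  Job 7: processing = 18, completes at 77
  Job 8: processing = 18, completes at 95
Sum of completion times = 328
Average completion time = 328/8 = 41.0

41.0


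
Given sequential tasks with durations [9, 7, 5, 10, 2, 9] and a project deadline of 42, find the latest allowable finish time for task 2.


LF(activity 2) = deadline - sum of successor durations
Successors: activities 3 through 6 with durations [5, 10, 2, 9]
Sum of successor durations = 26
LF = 42 - 26 = 16

16


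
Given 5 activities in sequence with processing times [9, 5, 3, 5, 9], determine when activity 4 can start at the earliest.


Activity 4 starts after activities 1 through 3 complete.
Predecessor durations: [9, 5, 3]
ES = 9 + 5 + 3 = 17

17


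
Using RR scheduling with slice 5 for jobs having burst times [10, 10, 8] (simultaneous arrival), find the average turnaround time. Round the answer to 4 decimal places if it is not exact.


Time quantum = 5
Execution trace:
  J1 runs 5 units, time = 5
  J2 runs 5 units, time = 10
  J3 runs 5 units, time = 15
  J1 runs 5 units, time = 20
  J2 runs 5 units, time = 25
  J3 runs 3 units, time = 28
Finish times: [20, 25, 28]
Average turnaround = 73/3 = 24.3333

24.3333


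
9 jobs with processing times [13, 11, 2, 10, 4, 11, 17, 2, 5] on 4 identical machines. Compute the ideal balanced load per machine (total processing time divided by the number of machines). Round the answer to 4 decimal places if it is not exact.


Total processing time = 13 + 11 + 2 + 10 + 4 + 11 + 17 + 2 + 5 = 75
Number of machines = 4
Ideal balanced load = 75 / 4 = 18.75

18.75


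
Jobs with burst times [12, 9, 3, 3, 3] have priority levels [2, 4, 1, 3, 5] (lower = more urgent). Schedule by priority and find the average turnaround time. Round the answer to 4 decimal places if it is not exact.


Sort by priority (ascending = highest first):
Order: [(1, 3), (2, 12), (3, 3), (4, 9), (5, 3)]
Completion times:
  Priority 1, burst=3, C=3
  Priority 2, burst=12, C=15
  Priority 3, burst=3, C=18
  Priority 4, burst=9, C=27
  Priority 5, burst=3, C=30
Average turnaround = 93/5 = 18.6

18.6


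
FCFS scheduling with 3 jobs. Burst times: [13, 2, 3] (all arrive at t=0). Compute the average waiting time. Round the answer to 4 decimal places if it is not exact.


FCFS order (as given): [13, 2, 3]
Waiting times:
  Job 1: wait = 0
  Job 2: wait = 13
  Job 3: wait = 15
Sum of waiting times = 28
Average waiting time = 28/3 = 9.3333

9.3333


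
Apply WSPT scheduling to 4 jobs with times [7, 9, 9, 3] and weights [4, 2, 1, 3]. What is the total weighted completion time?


Compute p/w ratios and sort ascending (WSPT): [(3, 3), (7, 4), (9, 2), (9, 1)]
Compute weighted completion times:
  Job (p=3,w=3): C=3, w*C=3*3=9
  Job (p=7,w=4): C=10, w*C=4*10=40
  Job (p=9,w=2): C=19, w*C=2*19=38
  Job (p=9,w=1): C=28, w*C=1*28=28
Total weighted completion time = 115

115


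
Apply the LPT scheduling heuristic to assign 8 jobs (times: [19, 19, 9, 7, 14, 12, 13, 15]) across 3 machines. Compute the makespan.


Sort jobs in decreasing order (LPT): [19, 19, 15, 14, 13, 12, 9, 7]
Assign each job to the least loaded machine:
  Machine 1: jobs [19, 13], load = 32
  Machine 2: jobs [19, 12, 7], load = 38
  Machine 3: jobs [15, 14, 9], load = 38
Makespan = max load = 38

38


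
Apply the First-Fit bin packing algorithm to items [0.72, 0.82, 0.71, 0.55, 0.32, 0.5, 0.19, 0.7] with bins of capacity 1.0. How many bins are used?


Place items sequentially using First-Fit:
  Item 0.72 -> new Bin 1
  Item 0.82 -> new Bin 2
  Item 0.71 -> new Bin 3
  Item 0.55 -> new Bin 4
  Item 0.32 -> Bin 4 (now 0.87)
  Item 0.5 -> new Bin 5
  Item 0.19 -> Bin 1 (now 0.91)
  Item 0.7 -> new Bin 6
Total bins used = 6

6


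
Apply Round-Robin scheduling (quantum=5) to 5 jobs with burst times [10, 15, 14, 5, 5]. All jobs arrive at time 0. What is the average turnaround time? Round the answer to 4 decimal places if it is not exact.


Time quantum = 5
Execution trace:
  J1 runs 5 units, time = 5
  J2 runs 5 units, time = 10
  J3 runs 5 units, time = 15
  J4 runs 5 units, time = 20
  J5 runs 5 units, time = 25
  J1 runs 5 units, time = 30
  J2 runs 5 units, time = 35
  J3 runs 5 units, time = 40
  J2 runs 5 units, time = 45
  J3 runs 4 units, time = 49
Finish times: [30, 45, 49, 20, 25]
Average turnaround = 169/5 = 33.8

33.8


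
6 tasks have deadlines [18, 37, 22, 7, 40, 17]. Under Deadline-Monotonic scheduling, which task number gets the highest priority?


Sort tasks by relative deadline (ascending):
  Task 4: deadline = 7
  Task 6: deadline = 17
  Task 1: deadline = 18
  Task 3: deadline = 22
  Task 2: deadline = 37
  Task 5: deadline = 40
Priority order (highest first): [4, 6, 1, 3, 2, 5]
Highest priority task = 4

4


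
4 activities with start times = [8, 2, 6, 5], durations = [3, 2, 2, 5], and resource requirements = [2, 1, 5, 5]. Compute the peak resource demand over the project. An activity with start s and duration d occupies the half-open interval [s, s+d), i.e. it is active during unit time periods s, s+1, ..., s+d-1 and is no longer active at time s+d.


Each activity i is active on [start_i, start_i + duration_i).
Compute total resource usage per time slot:
  t=0: active resources = [], total = 0
  t=1: active resources = [], total = 0
  t=2: active resources = [1], total = 1
  t=3: active resources = [1], total = 1
  t=4: active resources = [], total = 0
  t=5: active resources = [5], total = 5
  t=6: active resources = [5, 5], total = 10
  t=7: active resources = [5, 5], total = 10
  t=8: active resources = [2, 5], total = 7
  t=9: active resources = [2, 5], total = 7
  t=10: active resources = [2], total = 2
Peak resource demand = 10

10


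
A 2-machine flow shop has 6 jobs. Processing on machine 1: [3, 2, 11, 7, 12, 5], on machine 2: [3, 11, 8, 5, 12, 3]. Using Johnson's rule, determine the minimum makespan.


Apply Johnson's rule:
  Group 1 (a <= b): [(2, 2, 11), (1, 3, 3), (5, 12, 12)]
  Group 2 (a > b): [(3, 11, 8), (4, 7, 5), (6, 5, 3)]
Optimal job order: [2, 1, 5, 3, 4, 6]
Schedule:
  Job 2: M1 done at 2, M2 done at 13
  Job 1: M1 done at 5, M2 done at 16
  Job 5: M1 done at 17, M2 done at 29
  Job 3: M1 done at 28, M2 done at 37
  Job 4: M1 done at 35, M2 done at 42
  Job 6: M1 done at 40, M2 done at 45
Makespan = 45

45


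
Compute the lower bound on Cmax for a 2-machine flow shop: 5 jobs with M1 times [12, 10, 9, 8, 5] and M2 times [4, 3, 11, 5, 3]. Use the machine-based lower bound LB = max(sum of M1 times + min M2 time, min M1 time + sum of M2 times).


LB1 = sum(M1 times) + min(M2 times) = 44 + 3 = 47
LB2 = min(M1 times) + sum(M2 times) = 5 + 26 = 31
Lower bound = max(LB1, LB2) = max(47, 31) = 47

47


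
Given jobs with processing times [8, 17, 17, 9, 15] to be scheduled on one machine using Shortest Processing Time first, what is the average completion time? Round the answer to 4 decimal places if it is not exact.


Sort jobs by processing time (SPT order): [8, 9, 15, 17, 17]
Compute completion times sequentially:
  Job 1: processing = 8, completes at 8
  Job 2: processing = 9, completes at 17
  Job 3: processing = 15, completes at 32
  Job 4: processing = 17, completes at 49
  Job 5: processing = 17, completes at 66
Sum of completion times = 172
Average completion time = 172/5 = 34.4

34.4


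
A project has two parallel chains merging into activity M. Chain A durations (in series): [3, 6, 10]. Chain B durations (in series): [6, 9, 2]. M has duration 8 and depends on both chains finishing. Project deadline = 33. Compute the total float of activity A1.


Forward pass: ES(A1) = sum of predecessors on chain A = 0
EF = ES + duration = 0 + 3 = 3
Backward pass: LF(M) = deadline = 33; LS(M) = 33 - 8 = 25
LF(A1) = LS(M) - sum(successors on chain A) = 25 - 16 = 9
LS = LF - duration = 9 - 3 = 6
Total float = LS - ES = 6 - 0 = 6

6


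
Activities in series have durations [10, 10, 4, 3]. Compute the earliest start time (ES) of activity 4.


Activity 4 starts after activities 1 through 3 complete.
Predecessor durations: [10, 10, 4]
ES = 10 + 10 + 4 = 24

24


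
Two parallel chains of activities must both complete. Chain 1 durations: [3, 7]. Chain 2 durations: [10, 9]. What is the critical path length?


Path A total = 3 + 7 = 10
Path B total = 10 + 9 = 19
Critical path = longest path = max(10, 19) = 19

19


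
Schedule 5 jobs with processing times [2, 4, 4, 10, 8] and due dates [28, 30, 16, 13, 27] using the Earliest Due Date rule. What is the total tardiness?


Sort by due date (EDD order): [(10, 13), (4, 16), (8, 27), (2, 28), (4, 30)]
Compute completion times and tardiness:
  Job 1: p=10, d=13, C=10, tardiness=max(0,10-13)=0
  Job 2: p=4, d=16, C=14, tardiness=max(0,14-16)=0
  Job 3: p=8, d=27, C=22, tardiness=max(0,22-27)=0
  Job 4: p=2, d=28, C=24, tardiness=max(0,24-28)=0
  Job 5: p=4, d=30, C=28, tardiness=max(0,28-30)=0
Total tardiness = 0

0


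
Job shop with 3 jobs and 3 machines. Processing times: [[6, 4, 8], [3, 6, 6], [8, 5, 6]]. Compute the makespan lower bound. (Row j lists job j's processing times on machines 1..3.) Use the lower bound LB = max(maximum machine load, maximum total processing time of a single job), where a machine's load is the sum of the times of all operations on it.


Machine loads:
  Machine 1: 6 + 3 + 8 = 17
  Machine 2: 4 + 6 + 5 = 15
  Machine 3: 8 + 6 + 6 = 20
Max machine load = 20
Job totals:
  Job 1: 18
  Job 2: 15
  Job 3: 19
Max job total = 19
Lower bound = max(20, 19) = 20

20


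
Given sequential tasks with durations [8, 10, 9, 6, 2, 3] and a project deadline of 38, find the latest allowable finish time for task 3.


LF(activity 3) = deadline - sum of successor durations
Successors: activities 4 through 6 with durations [6, 2, 3]
Sum of successor durations = 11
LF = 38 - 11 = 27

27


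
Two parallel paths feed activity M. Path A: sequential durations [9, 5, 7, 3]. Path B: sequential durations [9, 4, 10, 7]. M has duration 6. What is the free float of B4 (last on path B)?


ES(B4) = sum of predecessors on chain B = 23
EF(B4) = ES + duration = 23 + 7 = 30
Successor of B4 is M. ES(M) = max(sum(A), sum(B)) = max(24, 30) = 30
Free float = ES(successor) - EF(current) = 30 - 30 = 0

0


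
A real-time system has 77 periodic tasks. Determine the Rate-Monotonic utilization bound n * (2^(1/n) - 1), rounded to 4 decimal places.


Compute 2^(1/77) = 1.0090425505
Subtract 1: 1.0090425505 - 1 = 0.0090425505
Multiply by n: 77 * 0.0090425505 = 0.6962763885
Round to 4 dp: 0.6963

0.6963


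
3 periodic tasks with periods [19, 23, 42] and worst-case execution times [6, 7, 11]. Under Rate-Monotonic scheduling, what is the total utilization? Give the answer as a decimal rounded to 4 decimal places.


Compute individual utilizations (exact fractions):
  Task 1: C/T = 6/19 (approx. 0.3158)
  Task 2: C/T = 7/23 (approx. 0.3043)
  Task 3: C/T = 11/42 (approx. 0.2619)
Total utilization U = 6/19 + 7/23 + 11/42 = 16189/18354
Rounded to 4 decimal places: U = 0.8820
RM (Liu & Layland) bound for 3 tasks = 0.779763; compare with U = 16189/18354 (approx. 0.882042)
bound < U <= 1, so the RM sufficient condition is not met (inconclusive; an exact test such as response-time analysis is needed).

0.8820


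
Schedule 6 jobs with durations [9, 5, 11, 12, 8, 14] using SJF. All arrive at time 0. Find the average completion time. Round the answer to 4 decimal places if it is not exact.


SJF order (ascending): [5, 8, 9, 11, 12, 14]
Completion times:
  Job 1: burst=5, C=5
  Job 2: burst=8, C=13
  Job 3: burst=9, C=22
  Job 4: burst=11, C=33
  Job 5: burst=12, C=45
  Job 6: burst=14, C=59
Average completion = 177/6 = 29.5

29.5


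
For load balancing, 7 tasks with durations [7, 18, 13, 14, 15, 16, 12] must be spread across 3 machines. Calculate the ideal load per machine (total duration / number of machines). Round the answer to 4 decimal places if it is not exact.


Total processing time = 7 + 18 + 13 + 14 + 15 + 16 + 12 = 95
Number of machines = 3
Ideal balanced load = 95 / 3 = 31.6667

31.6667


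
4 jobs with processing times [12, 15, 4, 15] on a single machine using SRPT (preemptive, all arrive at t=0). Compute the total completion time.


Since all jobs arrive at t=0, SRPT equals SPT ordering.
SPT order: [4, 12, 15, 15]
Completion times:
  Job 1: p=4, C=4
  Job 2: p=12, C=16
  Job 3: p=15, C=31
  Job 4: p=15, C=46
Total completion time = 4 + 16 + 31 + 46 = 97

97


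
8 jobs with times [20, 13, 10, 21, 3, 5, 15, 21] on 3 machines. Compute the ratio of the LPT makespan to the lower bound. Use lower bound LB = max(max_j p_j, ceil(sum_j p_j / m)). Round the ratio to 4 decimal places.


LPT order: [21, 21, 20, 15, 13, 10, 5, 3]
Machine loads after assignment: [37, 36, 35]
LPT makespan = 37
Lower bound = max(max_job, ceil(total/3)) = max(21, 36) = 36
Ratio = 37 / 36 = 1.0278

1.0278


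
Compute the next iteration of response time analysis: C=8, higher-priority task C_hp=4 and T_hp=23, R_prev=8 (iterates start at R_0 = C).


R_next = C + ceil(R_prev / T_hp) * C_hp
ceil(8 / 23) = ceil(0.3478) = 1
Interference = 1 * 4 = 4
R_next = 8 + 4 = 12

12


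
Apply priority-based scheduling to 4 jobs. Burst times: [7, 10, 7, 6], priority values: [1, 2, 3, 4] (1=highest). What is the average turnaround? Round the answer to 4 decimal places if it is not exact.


Sort by priority (ascending = highest first):
Order: [(1, 7), (2, 10), (3, 7), (4, 6)]
Completion times:
  Priority 1, burst=7, C=7
  Priority 2, burst=10, C=17
  Priority 3, burst=7, C=24
  Priority 4, burst=6, C=30
Average turnaround = 78/4 = 19.5

19.5


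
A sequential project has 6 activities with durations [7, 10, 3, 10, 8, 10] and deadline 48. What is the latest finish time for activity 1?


LF(activity 1) = deadline - sum of successor durations
Successors: activities 2 through 6 with durations [10, 3, 10, 8, 10]
Sum of successor durations = 41
LF = 48 - 41 = 7

7


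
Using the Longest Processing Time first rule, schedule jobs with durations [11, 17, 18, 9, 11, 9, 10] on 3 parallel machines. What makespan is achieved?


Sort jobs in decreasing order (LPT): [18, 17, 11, 11, 10, 9, 9]
Assign each job to the least loaded machine:
  Machine 1: jobs [18, 9], load = 27
  Machine 2: jobs [17, 10], load = 27
  Machine 3: jobs [11, 11, 9], load = 31
Makespan = max load = 31

31


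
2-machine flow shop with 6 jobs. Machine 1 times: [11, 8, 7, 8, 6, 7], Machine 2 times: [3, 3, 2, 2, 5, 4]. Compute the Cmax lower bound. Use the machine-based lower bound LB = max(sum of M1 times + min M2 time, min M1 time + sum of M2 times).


LB1 = sum(M1 times) + min(M2 times) = 47 + 2 = 49
LB2 = min(M1 times) + sum(M2 times) = 6 + 19 = 25
Lower bound = max(LB1, LB2) = max(49, 25) = 49

49


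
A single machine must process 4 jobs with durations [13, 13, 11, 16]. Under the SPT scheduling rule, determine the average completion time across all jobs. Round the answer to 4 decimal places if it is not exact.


Sort jobs by processing time (SPT order): [11, 13, 13, 16]
Compute completion times sequentially:
  Job 1: processing = 11, completes at 11
  Job 2: processing = 13, completes at 24
  Job 3: processing = 13, completes at 37
  Job 4: processing = 16, completes at 53
Sum of completion times = 125
Average completion time = 125/4 = 31.25

31.25


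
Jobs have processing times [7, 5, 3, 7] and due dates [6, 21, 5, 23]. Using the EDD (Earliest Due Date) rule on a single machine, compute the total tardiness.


Sort by due date (EDD order): [(3, 5), (7, 6), (5, 21), (7, 23)]
Compute completion times and tardiness:
  Job 1: p=3, d=5, C=3, tardiness=max(0,3-5)=0
  Job 2: p=7, d=6, C=10, tardiness=max(0,10-6)=4
  Job 3: p=5, d=21, C=15, tardiness=max(0,15-21)=0
  Job 4: p=7, d=23, C=22, tardiness=max(0,22-23)=0
Total tardiness = 4

4


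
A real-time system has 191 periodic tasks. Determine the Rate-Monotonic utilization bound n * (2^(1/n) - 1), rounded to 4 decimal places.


Compute 2^(1/191) = 1.0036356358
Subtract 1: 1.0036356358 - 1 = 0.0036356358
Multiply by n: 191 * 0.0036356358 = 0.6944064378
Round to 4 dp: 0.6944

0.6944


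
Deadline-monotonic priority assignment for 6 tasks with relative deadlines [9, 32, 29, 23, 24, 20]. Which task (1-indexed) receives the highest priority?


Sort tasks by relative deadline (ascending):
  Task 1: deadline = 9
  Task 6: deadline = 20
  Task 4: deadline = 23
  Task 5: deadline = 24
  Task 3: deadline = 29
  Task 2: deadline = 32
Priority order (highest first): [1, 6, 4, 5, 3, 2]
Highest priority task = 1

1


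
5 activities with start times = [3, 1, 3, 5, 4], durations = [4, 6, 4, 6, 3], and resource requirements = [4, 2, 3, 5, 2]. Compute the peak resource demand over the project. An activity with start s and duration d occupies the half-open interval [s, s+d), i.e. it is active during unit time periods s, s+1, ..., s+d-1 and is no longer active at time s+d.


Each activity i is active on [start_i, start_i + duration_i).
Compute total resource usage per time slot:
  t=0: active resources = [], total = 0
  t=1: active resources = [2], total = 2
  t=2: active resources = [2], total = 2
  t=3: active resources = [4, 2, 3], total = 9
  t=4: active resources = [4, 2, 3, 2], total = 11
  t=5: active resources = [4, 2, 3, 5, 2], total = 16
  t=6: active resources = [4, 2, 3, 5, 2], total = 16
  t=7: active resources = [5], total = 5
  t=8: active resources = [5], total = 5
  t=9: active resources = [5], total = 5
  t=10: active resources = [5], total = 5
Peak resource demand = 16

16


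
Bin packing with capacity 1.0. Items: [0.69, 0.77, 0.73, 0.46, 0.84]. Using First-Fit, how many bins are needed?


Place items sequentially using First-Fit:
  Item 0.69 -> new Bin 1
  Item 0.77 -> new Bin 2
  Item 0.73 -> new Bin 3
  Item 0.46 -> new Bin 4
  Item 0.84 -> new Bin 5
Total bins used = 5

5


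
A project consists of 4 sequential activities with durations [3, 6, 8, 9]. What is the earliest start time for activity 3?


Activity 3 starts after activities 1 through 2 complete.
Predecessor durations: [3, 6]
ES = 3 + 6 = 9

9


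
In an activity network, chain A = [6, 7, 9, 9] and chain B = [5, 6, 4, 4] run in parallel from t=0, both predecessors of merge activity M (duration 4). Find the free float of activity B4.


ES(B4) = sum of predecessors on chain B = 15
EF(B4) = ES + duration = 15 + 4 = 19
Successor of B4 is M. ES(M) = max(sum(A), sum(B)) = max(31, 19) = 31
Free float = ES(successor) - EF(current) = 31 - 19 = 12

12


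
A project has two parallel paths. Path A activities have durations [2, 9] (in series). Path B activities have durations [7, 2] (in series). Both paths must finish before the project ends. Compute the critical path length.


Path A total = 2 + 9 = 11
Path B total = 7 + 2 = 9
Critical path = longest path = max(11, 9) = 11

11


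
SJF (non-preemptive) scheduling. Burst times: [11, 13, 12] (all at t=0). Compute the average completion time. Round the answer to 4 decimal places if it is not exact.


SJF order (ascending): [11, 12, 13]
Completion times:
  Job 1: burst=11, C=11
  Job 2: burst=12, C=23
  Job 3: burst=13, C=36
Average completion = 70/3 = 23.3333

23.3333


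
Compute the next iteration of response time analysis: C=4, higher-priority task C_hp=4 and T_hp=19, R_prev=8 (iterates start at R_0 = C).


R_next = C + ceil(R_prev / T_hp) * C_hp
ceil(8 / 19) = ceil(0.4211) = 1
Interference = 1 * 4 = 4
R_next = 4 + 4 = 8
R_next = R_prev, so the iteration has converged (response time = 8).

8


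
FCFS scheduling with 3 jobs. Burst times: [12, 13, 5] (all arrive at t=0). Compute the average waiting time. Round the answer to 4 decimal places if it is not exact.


FCFS order (as given): [12, 13, 5]
Waiting times:
  Job 1: wait = 0
  Job 2: wait = 12
  Job 3: wait = 25
Sum of waiting times = 37
Average waiting time = 37/3 = 12.3333

12.3333


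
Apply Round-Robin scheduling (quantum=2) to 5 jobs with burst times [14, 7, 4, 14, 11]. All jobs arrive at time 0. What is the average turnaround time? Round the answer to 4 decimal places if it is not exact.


Time quantum = 2
Execution trace:
  J1 runs 2 units, time = 2
  J2 runs 2 units, time = 4
  J3 runs 2 units, time = 6
  J4 runs 2 units, time = 8
  J5 runs 2 units, time = 10
  J1 runs 2 units, time = 12
  J2 runs 2 units, time = 14
  J3 runs 2 units, time = 16
  J4 runs 2 units, time = 18
  J5 runs 2 units, time = 20
  J1 runs 2 units, time = 22
  J2 runs 2 units, time = 24
  J4 runs 2 units, time = 26
  J5 runs 2 units, time = 28
  J1 runs 2 units, time = 30
  J2 runs 1 units, time = 31
  J4 runs 2 units, time = 33
  J5 runs 2 units, time = 35
  J1 runs 2 units, time = 37
  J4 runs 2 units, time = 39
  J5 runs 2 units, time = 41
  J1 runs 2 units, time = 43
  J4 runs 2 units, time = 45
  J5 runs 1 units, time = 46
  J1 runs 2 units, time = 48
  J4 runs 2 units, time = 50
Finish times: [48, 31, 16, 50, 46]
Average turnaround = 191/5 = 38.2

38.2


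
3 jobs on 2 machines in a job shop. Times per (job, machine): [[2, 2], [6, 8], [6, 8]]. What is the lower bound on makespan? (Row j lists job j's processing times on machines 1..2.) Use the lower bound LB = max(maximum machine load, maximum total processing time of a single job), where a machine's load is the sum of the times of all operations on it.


Machine loads:
  Machine 1: 2 + 6 + 6 = 14
  Machine 2: 2 + 8 + 8 = 18
Max machine load = 18
Job totals:
  Job 1: 4
  Job 2: 14
  Job 3: 14
Max job total = 14
Lower bound = max(18, 14) = 18

18


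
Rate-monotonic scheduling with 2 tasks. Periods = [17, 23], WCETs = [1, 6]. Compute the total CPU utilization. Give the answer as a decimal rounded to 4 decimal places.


Compute individual utilizations (exact fractions):
  Task 1: C/T = 1/17 (approx. 0.0588)
  Task 2: C/T = 6/23 (approx. 0.2609)
Total utilization U = 1/17 + 6/23 = 125/391
Rounded to 4 decimal places: U = 0.3197
RM (Liu & Layland) bound for 2 tasks = 0.828427; compare with U = 125/391 (approx. 0.319693)
U <= bound, so schedulable by RM sufficient condition.

0.3197


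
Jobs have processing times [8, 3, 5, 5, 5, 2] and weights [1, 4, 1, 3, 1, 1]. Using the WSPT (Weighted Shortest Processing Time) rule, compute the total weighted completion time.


Compute p/w ratios and sort ascending (WSPT): [(3, 4), (5, 3), (2, 1), (5, 1), (5, 1), (8, 1)]
Compute weighted completion times:
  Job (p=3,w=4): C=3, w*C=4*3=12
  Job (p=5,w=3): C=8, w*C=3*8=24
  Job (p=2,w=1): C=10, w*C=1*10=10
  Job (p=5,w=1): C=15, w*C=1*15=15
  Job (p=5,w=1): C=20, w*C=1*20=20
  Job (p=8,w=1): C=28, w*C=1*28=28
Total weighted completion time = 109

109


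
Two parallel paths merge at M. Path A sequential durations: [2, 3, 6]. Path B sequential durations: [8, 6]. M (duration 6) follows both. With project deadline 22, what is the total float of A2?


Forward pass: ES(A2) = sum of predecessors on chain A = 2
EF = ES + duration = 2 + 3 = 5
Backward pass: LF(M) = deadline = 22; LS(M) = 22 - 6 = 16
LF(A2) = LS(M) - sum(successors on chain A) = 16 - 6 = 10
LS = LF - duration = 10 - 3 = 7
Total float = LS - ES = 7 - 2 = 5

5


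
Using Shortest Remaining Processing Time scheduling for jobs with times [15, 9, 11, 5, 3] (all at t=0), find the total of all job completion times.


Since all jobs arrive at t=0, SRPT equals SPT ordering.
SPT order: [3, 5, 9, 11, 15]
Completion times:
  Job 1: p=3, C=3
  Job 2: p=5, C=8
  Job 3: p=9, C=17
  Job 4: p=11, C=28
  Job 5: p=15, C=43
Total completion time = 3 + 8 + 17 + 28 + 43 = 99

99
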